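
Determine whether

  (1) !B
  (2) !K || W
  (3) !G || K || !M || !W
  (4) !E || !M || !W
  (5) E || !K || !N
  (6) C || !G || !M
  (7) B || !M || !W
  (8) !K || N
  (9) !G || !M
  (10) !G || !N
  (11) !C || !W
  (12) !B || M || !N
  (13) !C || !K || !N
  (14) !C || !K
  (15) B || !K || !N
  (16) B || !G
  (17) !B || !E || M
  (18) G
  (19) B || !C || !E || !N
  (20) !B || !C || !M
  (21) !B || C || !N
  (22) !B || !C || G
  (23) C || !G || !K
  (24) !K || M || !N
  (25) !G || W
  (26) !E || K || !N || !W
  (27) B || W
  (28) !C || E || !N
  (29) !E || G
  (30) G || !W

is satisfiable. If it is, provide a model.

Case G = True:
  (!B) forces B = False.
  Clause (B || !G) is falsified — contradiction.
Case G = False:
  Clause (G) is falsified — contradiction.
Both cases fail, so the formula is unsatisfiable.

Unsatisfiable — no assignment works.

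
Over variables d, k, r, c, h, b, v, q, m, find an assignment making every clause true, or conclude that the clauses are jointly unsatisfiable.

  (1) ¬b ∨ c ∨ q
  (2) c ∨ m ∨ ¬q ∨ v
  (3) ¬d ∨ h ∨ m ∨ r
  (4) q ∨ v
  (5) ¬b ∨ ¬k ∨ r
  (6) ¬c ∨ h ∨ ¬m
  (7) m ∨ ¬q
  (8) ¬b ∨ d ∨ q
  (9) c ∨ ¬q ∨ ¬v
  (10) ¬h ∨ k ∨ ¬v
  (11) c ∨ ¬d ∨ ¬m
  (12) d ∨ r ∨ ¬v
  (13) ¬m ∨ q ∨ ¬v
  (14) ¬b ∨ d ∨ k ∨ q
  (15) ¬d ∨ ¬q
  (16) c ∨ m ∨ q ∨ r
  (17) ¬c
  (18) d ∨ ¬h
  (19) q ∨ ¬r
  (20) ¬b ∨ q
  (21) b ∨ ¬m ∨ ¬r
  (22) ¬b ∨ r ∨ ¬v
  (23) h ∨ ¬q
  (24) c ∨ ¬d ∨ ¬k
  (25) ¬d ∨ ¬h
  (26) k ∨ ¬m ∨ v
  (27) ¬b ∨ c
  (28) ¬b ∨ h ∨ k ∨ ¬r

UNSATISFIABLE

Case h = True:
  (¬c) forces c = False.
  (d ∨ ¬h) forces d = True.
  Clause (¬d ∨ ¬h) is falsified — contradiction.
Case h = False:
  (¬c) forces c = False.
  (h ∨ ¬q) forces q = False.
  (¬b ∨ c ∨ q) forces b = False.
  (q ∨ v) forces v = True.
  (¬m ∨ q ∨ ¬v) forces m = False.
  (c ∨ m ∨ q ∨ r) forces r = True.
  Clause (q ∨ ¬r) is falsified — contradiction.
Both cases fail, so the formula is unsatisfiable.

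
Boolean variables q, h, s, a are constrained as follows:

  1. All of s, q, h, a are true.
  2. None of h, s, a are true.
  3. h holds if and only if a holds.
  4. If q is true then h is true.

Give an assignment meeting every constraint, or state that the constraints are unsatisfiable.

Unsatisfiable

Case h = True:
  Constraint (2) is violated (h=T) — contradiction.
Case h = False:
  Constraint (1) is violated (h=F) — contradiction.
Both cases fail — unsatisfiable.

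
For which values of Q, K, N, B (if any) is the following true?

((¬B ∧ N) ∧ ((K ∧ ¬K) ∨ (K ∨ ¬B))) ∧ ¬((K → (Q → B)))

Q=T, K=T, N=T, B=F

  (¬B ∧ N) ∧ ((K ∧ ¬K) ∨ (K ∨ ¬B)) = True
    ¬B ∧ N = True
      ¬B = True
    (K ∧ ¬K) ∨ (K ∨ ¬B) = True
      K ∧ ¬K = False
        ¬K = False
      K ∨ ¬B = True
        ¬B = True
  ¬((K → (Q → B))) = True
    K → (Q → B) = False
      Q → B = False
Both conjuncts True, so the formula holds.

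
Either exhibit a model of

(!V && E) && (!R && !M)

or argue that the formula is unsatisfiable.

M = False, V = False, R = False, E = True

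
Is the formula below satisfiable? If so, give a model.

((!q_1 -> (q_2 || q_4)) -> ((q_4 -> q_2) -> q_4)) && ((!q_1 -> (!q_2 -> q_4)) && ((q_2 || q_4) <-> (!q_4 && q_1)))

Unsatisfiable — no assignment works.

Case q_4 = True: the conjunct (q_2 || q_4) <-> (!q_4 && q_1) becomes (q_2 || True) <-> (False && q_1) = False.
Case q_4 = False: the formula simplifies to !((!q_1 -> q_2)) && ((!q_1 -> q_2) && (q_2 <-> q_1)).
  q_1 = True: the conjunct !((!q_1 -> q_2)) becomes !((False -> q_2)) = False.
  q_1 = False: simplifies to !q_2 && (q_2 && !q_2).
    q_2 = True: the conjunct !q_2 is False.
    q_2 = False: the conjunct q_2 is False.
Both cases fail — unsatisfiable.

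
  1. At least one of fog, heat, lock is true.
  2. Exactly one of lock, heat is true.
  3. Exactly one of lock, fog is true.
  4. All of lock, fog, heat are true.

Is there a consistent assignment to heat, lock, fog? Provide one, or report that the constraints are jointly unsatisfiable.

Unsatisfiable

Case fog = True:
  (3) with fog=T forces lock = False.
  Constraint (4) is violated (lock=F) — contradiction.
Case fog = False:
  Constraint (4) is violated (fog=F) — contradiction.
Both cases fail — unsatisfiable.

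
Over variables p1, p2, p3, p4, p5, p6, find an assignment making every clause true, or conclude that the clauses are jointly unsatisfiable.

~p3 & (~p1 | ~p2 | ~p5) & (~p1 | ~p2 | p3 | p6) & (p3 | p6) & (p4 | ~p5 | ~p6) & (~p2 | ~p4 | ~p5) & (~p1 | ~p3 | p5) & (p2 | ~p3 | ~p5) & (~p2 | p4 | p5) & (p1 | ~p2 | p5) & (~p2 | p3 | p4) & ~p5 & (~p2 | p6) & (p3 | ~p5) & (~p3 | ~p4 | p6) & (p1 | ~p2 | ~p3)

p1 = True, p2 = False, p3 = False, p4 = True, p5 = False, p6 = True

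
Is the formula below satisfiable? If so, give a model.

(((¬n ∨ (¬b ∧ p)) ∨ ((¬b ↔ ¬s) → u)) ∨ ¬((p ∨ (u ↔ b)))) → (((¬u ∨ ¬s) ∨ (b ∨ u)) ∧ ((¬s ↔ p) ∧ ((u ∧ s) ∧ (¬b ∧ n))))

s = True, u = True, b = False, p = False, n = True

  (((¬n ∨ (¬b ∧ p)) ∨ ((¬b ↔ ¬s) → u)) ∨ ¬((p ∨ (u ↔ b)))) → (((¬u ∨ ¬s) ∨ (b ∨ u)) ∧ ((¬s ↔ p) ∧ ((u ∧ s) ∧ (¬b ∧ n)))) = True
    ((¬n ∨ (¬b ∧ p)) ∨ ((¬b ↔ ¬s) → u)) ∨ ¬((p ∨ (u ↔ b))) = True
      (¬n ∨ (¬b ∧ p)) ∨ ((¬b ↔ ¬s) → u) = True
        ¬n ∨ (¬b ∧ p) = False
          ¬n = False
          ¬b ∧ p = False
            ¬b = True
        (¬b ↔ ¬s) → u = True
          ¬b ↔ ¬s = False
            ¬b = True
            ¬s = False
      ¬((p ∨ (u ↔ b))) = True
        p ∨ (u ↔ b) = False
          u ↔ b = False
    ((¬u ∨ ¬s) ∨ (b ∨ u)) ∧ ((¬s ↔ p) ∧ ((u ∧ s) ∧ (¬b ∧ n))) = True
      (¬u ∨ ¬s) ∨ (b ∨ u) = True
        ¬u ∨ ¬s = False
          ¬u = False
          ¬s = False
        b ∨ u = True
      (¬s ↔ p) ∧ ((u ∧ s) ∧ (¬b ∧ n)) = True
        ¬s ↔ p = True
          ¬s = False
        (u ∧ s) ∧ (¬b ∧ n) = True
          u ∧ s = True
          ¬b ∧ n = True
            ¬b = True
The formula evaluates to True.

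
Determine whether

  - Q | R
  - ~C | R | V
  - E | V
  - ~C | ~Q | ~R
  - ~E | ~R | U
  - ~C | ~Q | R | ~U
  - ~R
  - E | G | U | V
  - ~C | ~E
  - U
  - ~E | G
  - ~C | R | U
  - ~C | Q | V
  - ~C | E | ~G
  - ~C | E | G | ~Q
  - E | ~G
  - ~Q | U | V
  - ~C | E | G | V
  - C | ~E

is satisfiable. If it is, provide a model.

Unit clause (~R) forces R = False.
Unit clause (U) forces U = True.
In (Q | R) only Q is left, so Q = True.
In (~C | ~Q | R | ~U) only ~C is left, so C = False.
In (C | ~E) only ~E is left, so E = False.
In (E | V) only V is left, so V = True.
In (E | ~G) only ~G is left, so G = False.
All clauses satisfied.

V = True, R = False, U = True, Q = True, G = False, C = False, E = False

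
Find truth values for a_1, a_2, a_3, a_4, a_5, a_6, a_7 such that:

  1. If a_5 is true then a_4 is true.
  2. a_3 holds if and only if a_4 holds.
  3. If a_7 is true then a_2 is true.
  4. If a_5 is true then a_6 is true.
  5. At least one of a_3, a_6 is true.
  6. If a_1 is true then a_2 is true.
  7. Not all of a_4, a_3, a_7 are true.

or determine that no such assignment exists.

a_1=F, a_2=T, a_3=T, a_4=T, a_5=F, a_6=T, a_7=F

  (1) a_5=F ⇒ a_4: vacuous ✓
  (2) a_3=T, a_4=T — same ✓
  (3) a_7=F ⇒ a_2: vacuous ✓
  (4) a_5=F ⇒ a_6: vacuous ✓
  (5) {a_3, a_6}: 2 true — at least one ✓
  (6) a_1=F ⇒ a_2: vacuous ✓
  (7) {a_4, a_3, a_7}: 2/3 true — not all ✓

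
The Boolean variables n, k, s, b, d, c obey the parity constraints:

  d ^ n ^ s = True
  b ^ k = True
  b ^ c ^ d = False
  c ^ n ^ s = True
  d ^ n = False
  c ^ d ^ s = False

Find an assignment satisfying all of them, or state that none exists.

UNSATISFIABLE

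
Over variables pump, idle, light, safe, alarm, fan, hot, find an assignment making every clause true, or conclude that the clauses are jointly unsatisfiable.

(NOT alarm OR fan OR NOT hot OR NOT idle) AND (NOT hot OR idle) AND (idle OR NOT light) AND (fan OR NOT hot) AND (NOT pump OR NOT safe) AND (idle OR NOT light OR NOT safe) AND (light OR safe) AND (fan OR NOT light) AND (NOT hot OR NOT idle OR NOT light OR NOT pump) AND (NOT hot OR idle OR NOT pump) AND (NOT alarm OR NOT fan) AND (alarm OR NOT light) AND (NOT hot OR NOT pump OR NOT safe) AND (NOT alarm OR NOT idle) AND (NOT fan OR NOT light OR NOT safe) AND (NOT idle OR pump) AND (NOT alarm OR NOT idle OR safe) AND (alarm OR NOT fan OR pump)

Set pump = False.
  then (NOT idle OR pump) forces idle = False.
  then (NOT hot OR idle) forces hot = False.
  then (idle OR NOT light) forces light = False.
  then (light OR safe) forces safe = True.
Set alarm = True.
  then (NOT alarm OR NOT fan) forces fan = False.
All clauses satisfied.

pump: False, idle: False, light: False, safe: True, alarm: True, fan: False, hot: False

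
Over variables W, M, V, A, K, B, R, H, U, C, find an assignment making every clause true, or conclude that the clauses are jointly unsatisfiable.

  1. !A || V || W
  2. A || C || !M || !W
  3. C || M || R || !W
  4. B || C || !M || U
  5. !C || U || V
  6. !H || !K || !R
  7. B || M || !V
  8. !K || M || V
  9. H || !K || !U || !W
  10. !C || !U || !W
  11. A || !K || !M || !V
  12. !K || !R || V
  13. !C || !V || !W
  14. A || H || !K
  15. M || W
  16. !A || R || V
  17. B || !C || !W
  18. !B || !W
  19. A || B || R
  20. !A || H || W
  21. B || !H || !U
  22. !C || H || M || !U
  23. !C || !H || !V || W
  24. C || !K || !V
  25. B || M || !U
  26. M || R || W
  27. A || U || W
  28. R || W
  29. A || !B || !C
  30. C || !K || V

W = False, M = True, V = True, A = False, K = False, B = False, R = True, H = False, U = True, C = False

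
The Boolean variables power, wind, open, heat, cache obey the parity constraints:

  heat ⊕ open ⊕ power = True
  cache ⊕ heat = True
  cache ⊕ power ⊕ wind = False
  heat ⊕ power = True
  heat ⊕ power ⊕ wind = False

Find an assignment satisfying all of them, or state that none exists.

Adding constraints 2, 3, 5 mod 2: every variable appears an even number of times on the left, so the left side is 0.
But the right sides sum to 1 (mod 2). 0 ≠ 1 — the system is inconsistent.

UNSATISFIABLE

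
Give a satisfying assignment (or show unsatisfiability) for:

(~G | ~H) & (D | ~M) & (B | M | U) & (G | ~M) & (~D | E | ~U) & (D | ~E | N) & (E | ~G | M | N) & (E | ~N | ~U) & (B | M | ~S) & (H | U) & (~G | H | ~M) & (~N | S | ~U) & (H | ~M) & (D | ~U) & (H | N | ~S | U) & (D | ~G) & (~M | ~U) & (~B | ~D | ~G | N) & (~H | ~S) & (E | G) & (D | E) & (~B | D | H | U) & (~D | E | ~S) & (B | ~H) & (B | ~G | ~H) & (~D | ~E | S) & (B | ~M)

Set N = False.
Try D = False:
  (D | ~M) forces M = False.
  (D | ~E | N) forces E = False.
  clause (D | E) is falsified — backtrack.
So D = True.
Set U = True.
  then (~D | E | ~U) forces E = True.
  then (~M | ~U) forces M = False.
  then (~D | ~E | S) forces S = True.
  then (B | M | ~S) forces B = True.
  then (~B | ~D | ~G | N) forces G = False.
  then (~H | ~S) forces H = False.
All clauses satisfied.

N = False, D = True, U = True, E = True, M = False, G = False, S = True, B = True, H = False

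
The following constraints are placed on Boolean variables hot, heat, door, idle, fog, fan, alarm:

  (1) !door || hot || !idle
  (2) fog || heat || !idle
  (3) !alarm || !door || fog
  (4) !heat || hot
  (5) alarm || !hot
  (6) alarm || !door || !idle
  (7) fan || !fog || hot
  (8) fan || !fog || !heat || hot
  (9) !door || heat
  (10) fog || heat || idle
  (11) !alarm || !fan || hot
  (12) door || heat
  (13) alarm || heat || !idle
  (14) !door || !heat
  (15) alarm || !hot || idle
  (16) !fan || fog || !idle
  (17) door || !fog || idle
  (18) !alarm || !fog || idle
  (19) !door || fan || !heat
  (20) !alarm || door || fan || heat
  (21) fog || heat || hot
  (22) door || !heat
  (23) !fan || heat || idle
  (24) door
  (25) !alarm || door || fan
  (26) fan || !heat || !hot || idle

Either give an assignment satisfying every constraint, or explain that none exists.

UNSATISFIABLE

Case door = True:
  (!door || heat) forces heat = True.
  Clause (!door || !heat) is falsified — contradiction.
Case door = False:
  Clause (door) is falsified — contradiction.
Both cases fail, so the formula is unsatisfiable.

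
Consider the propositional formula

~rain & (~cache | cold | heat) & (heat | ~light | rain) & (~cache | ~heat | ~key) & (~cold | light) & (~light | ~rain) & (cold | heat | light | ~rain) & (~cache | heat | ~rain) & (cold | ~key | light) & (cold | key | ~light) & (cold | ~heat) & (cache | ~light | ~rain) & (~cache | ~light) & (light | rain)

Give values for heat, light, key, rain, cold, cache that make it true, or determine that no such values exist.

heat = True; light = True; key = True; rain = False; cold = True; cache = False

Unit clause (~rain) forces rain = False.
In (light | rain) only light is left, so light = True.
In (heat | ~light | rain) only heat is left, so heat = True.
In (cold | ~heat) only cold is left, so cold = True.
In (~cache | ~light) only ~cache is left, so cache = False.
Set key = True.
All clauses satisfied.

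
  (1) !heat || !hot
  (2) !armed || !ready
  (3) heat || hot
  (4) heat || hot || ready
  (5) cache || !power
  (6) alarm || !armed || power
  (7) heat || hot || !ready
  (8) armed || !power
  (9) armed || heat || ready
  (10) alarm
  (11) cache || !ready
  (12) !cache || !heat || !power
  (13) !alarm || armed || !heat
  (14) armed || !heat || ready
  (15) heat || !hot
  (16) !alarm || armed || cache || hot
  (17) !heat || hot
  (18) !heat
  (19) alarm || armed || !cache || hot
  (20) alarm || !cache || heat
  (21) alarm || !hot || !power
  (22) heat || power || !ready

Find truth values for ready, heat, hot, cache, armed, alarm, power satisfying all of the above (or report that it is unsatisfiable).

Unsatisfiable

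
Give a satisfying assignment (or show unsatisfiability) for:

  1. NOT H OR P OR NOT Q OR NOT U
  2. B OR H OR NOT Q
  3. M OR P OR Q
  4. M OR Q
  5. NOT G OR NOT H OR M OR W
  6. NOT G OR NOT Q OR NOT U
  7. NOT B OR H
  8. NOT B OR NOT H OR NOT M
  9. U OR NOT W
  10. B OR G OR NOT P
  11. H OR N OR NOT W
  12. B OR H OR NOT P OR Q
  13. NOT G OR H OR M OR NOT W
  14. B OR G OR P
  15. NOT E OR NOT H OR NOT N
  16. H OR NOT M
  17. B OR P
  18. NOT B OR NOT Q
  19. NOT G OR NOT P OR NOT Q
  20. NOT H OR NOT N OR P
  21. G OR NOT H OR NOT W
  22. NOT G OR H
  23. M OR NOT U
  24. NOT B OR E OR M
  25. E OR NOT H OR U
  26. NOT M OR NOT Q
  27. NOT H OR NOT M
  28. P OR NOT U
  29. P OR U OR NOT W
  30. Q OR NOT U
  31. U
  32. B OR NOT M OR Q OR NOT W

UNSATISFIABLE

Case U = True:
  (M OR NOT U) forces M = True.
  (H OR NOT M) forces H = True.
  Clause (NOT H OR NOT M) is falsified — contradiction.
Case U = False:
  Clause (U) is falsified — contradiction.
Both cases fail, so the formula is unsatisfiable.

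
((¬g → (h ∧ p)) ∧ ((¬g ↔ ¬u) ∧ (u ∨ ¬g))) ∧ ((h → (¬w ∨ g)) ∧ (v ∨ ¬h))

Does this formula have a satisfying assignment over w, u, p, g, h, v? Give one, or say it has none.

w=T, u=T, p=F, g=T, h=F, v=F

  (¬g → (h ∧ p)) ∧ ((¬g ↔ ¬u) ∧ (u ∨ ¬g)) = True
    ¬g → (h ∧ p) = True
      ¬g = False
      h ∧ p = False
    (¬g ↔ ¬u) ∧ (u ∨ ¬g) = True
      ¬g ↔ ¬u = True
        ¬g = False
        ¬u = False
      u ∨ ¬g = True
        ¬g = False
  (h → (¬w ∨ g)) ∧ (v ∨ ¬h) = True
    h → (¬w ∨ g) = True
      ¬w ∨ g = True
        ¬w = False
    v ∨ ¬h = True
      ¬h = True
Both conjuncts True, so the formula holds.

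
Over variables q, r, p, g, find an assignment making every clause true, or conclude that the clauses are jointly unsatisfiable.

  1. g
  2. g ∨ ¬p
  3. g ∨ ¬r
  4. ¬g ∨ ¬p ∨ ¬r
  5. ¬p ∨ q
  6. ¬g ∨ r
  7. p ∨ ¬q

q = False, r = True, p = False, g = True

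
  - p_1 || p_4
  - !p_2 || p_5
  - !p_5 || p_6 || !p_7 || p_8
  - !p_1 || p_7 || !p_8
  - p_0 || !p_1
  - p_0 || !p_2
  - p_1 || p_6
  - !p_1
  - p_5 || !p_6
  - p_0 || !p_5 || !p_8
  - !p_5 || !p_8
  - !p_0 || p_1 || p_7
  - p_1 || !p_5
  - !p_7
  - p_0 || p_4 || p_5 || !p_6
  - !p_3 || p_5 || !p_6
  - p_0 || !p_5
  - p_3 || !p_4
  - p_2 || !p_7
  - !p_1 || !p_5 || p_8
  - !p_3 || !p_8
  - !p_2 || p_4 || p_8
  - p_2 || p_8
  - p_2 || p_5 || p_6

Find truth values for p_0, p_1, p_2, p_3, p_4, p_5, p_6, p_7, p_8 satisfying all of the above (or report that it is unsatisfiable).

The formula is unsatisfiable.

Case p_1 = True:
  Clause (!p_1) is falsified — contradiction.
Case p_1 = False:
  (p_1 || p_4) forces p_4 = True.
  (p_1 || p_6) forces p_6 = True.
  (p_5 || !p_6) forces p_5 = True.
  Clause (p_1 || !p_5) is falsified — contradiction.
Both cases fail, so the formula is unsatisfiable.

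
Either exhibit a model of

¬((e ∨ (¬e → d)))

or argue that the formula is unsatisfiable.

e = False, d = False

  ¬((e ∨ (¬e → d))) = True
    e ∨ (¬e → d) = False
      ¬e → d = False
        ¬e = True
The formula evaluates to True.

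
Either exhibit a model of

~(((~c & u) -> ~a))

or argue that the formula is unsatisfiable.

c=F; u=T; a=T

  ~(((~c & u) -> ~a)) = True
    (~c & u) -> ~a = False
      ~c & u = True
        ~c = True
      ~a = False
The formula evaluates to True.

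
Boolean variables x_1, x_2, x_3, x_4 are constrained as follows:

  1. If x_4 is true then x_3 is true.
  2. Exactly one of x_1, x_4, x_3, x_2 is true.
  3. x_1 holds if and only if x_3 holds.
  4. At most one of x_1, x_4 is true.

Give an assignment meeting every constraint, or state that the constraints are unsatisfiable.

x_1 = False; x_2 = True; x_3 = False; x_4 = False

  (1) x_4=F ⇒ x_3: vacuous ✓
  (2) {x_1, x_4, x_3, x_2}: 1 true — exactly one ✓
  (3) x_1=F, x_3=F — same ✓
  (4) {x_1, x_4}: 0 true — at most one ✓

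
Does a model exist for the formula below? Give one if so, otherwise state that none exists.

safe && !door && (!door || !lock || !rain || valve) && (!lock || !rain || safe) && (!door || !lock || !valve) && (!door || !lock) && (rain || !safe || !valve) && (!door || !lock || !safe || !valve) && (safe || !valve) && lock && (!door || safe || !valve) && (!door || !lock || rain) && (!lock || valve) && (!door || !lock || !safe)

Unit clause (safe) forces safe = True.
Unit clause (!door) forces door = False.
Unit clause (lock) forces lock = True.
In (!lock || valve) only valve is left, so valve = True.
In (rain || !safe || !valve) only rain is left, so rain = True.
All clauses satisfied.

door: False, safe: True, rain: True, valve: True, lock: True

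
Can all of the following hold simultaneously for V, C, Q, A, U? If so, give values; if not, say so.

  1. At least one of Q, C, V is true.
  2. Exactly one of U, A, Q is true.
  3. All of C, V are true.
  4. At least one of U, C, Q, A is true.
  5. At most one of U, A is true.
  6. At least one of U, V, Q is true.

V: True, C: True, Q: False, A: False, U: True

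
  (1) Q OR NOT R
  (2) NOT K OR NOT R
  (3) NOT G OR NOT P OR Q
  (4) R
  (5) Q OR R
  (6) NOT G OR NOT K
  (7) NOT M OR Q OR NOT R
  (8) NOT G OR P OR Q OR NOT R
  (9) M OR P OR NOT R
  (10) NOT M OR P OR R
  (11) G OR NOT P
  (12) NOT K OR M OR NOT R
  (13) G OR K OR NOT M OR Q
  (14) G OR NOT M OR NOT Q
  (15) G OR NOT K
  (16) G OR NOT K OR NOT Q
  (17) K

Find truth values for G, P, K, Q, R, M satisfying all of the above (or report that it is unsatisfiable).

Unsatisfiable

Case K = True:
  (NOT K OR NOT R) forces R = False.
  Clause (R) is falsified — contradiction.
Case K = False:
  Clause (K) is falsified — contradiction.
Both cases fail, so the formula is unsatisfiable.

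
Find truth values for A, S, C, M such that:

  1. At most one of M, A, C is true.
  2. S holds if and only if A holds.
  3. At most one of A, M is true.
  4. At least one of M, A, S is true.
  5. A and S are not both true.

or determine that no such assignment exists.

A=F, S=F, C=F, M=T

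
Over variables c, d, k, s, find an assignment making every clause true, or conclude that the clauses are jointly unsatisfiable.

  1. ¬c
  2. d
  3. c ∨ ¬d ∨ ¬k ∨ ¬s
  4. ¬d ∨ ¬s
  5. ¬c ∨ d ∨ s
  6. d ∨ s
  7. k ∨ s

c: False, d: True, k: True, s: False

Unit clause (¬c) forces c = False.
Unit clause (d) forces d = True.
In (¬d ∨ ¬s) only ¬s is left, so s = False.
In (k ∨ s) only k is left, so k = True.
Check each clause:
  (¬c): ¬c holds.
  (d): d holds.
  (c ∨ ¬d ∨ ¬k ∨ ¬s): ¬s holds.
  (¬d ∨ ¬s): ¬s holds.
  (¬c ∨ d ∨ s): ¬c holds.
  (d ∨ s): d holds.
  (k ∨ s): k holds.
All clauses satisfied.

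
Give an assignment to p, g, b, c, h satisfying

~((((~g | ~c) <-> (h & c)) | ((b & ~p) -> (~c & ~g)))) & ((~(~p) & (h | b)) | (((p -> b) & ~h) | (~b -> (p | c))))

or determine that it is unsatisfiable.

p=F; g=T; b=T; c=T; h=T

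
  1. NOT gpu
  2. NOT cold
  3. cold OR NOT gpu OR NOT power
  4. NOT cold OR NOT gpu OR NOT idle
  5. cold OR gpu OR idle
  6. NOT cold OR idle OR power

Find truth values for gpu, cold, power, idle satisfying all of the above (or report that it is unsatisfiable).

gpu: False; cold: False; power: False; idle: True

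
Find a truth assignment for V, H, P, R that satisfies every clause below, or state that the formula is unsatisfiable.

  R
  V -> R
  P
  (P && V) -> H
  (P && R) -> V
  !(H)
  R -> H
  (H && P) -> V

Unsatisfiable

Case H = True:
  Clause (!H) is falsified — contradiction.
Case H = False:
  (H || !R) forces R = False.
  Clause (R) is falsified — contradiction.
Both cases fail, so the formula is unsatisfiable.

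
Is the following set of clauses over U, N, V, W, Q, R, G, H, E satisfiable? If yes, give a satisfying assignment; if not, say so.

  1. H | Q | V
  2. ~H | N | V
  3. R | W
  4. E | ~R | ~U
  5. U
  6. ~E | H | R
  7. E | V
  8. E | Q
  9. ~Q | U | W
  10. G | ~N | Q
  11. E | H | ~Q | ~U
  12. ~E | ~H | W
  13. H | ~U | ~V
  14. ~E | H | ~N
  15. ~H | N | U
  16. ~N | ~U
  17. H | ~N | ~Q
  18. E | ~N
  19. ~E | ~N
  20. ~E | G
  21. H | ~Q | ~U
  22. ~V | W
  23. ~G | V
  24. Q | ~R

Unit clause (U) forces U = True.
In (~N | ~U) only ~N is left, so N = False.
Try V = False:
  (~H | N | V) forces H = False.
  (H | Q | V) forces Q = True.
  clause (H | ~Q | ~U) is falsified — backtrack.
So V = True.
  then (H | ~U | ~V) forces H = True.
  then (~V | W) forces W = True.
Set Q = False.
  then (E | Q) forces E = True.
  then (~E | G) forces G = True.
  then (Q | ~R) forces R = False.
All clauses satisfied.

U = True; N = False; V = True; W = True; Q = False; R = False; G = True; H = True; E = True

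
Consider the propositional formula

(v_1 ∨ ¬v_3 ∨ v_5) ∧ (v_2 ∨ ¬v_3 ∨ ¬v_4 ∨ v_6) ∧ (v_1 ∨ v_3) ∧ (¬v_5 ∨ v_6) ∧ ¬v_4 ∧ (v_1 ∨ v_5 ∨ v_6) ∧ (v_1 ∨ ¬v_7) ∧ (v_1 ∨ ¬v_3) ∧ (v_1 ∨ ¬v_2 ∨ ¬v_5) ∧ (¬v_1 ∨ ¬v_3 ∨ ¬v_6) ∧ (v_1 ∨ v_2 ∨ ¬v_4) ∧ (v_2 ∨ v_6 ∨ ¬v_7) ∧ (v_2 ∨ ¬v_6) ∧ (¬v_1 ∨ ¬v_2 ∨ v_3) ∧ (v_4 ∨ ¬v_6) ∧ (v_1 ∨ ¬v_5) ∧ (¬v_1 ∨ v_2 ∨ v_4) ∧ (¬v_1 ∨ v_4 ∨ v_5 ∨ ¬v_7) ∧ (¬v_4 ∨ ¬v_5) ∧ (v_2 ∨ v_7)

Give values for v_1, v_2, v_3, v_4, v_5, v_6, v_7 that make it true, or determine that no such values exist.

v_1=T, v_2=T, v_3=T, v_4=F, v_5=F, v_6=F, v_7=F

Unit clause (¬v_4) forces v_4 = False.
In (v_4 ∨ ¬v_6) only ¬v_6 is left, so v_6 = False.
In (¬v_5 ∨ v_6) only ¬v_5 is left, so v_5 = False.
In (v_1 ∨ v_5 ∨ v_6) only v_1 is left, so v_1 = True.
In (¬v_1 ∨ v_2 ∨ v_4) only v_2 is left, so v_2 = True.
In (¬v_1 ∨ v_4 ∨ v_5 ∨ ¬v_7) only ¬v_7 is left, so v_7 = False.
In (¬v_1 ∨ ¬v_2 ∨ v_3) only v_3 is left, so v_3 = True.
All clauses satisfied.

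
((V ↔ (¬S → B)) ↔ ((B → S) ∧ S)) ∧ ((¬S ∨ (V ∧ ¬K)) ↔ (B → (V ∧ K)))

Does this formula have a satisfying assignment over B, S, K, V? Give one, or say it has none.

B = False, S = False, K = True, V = True

  (V ↔ (¬S → B)) ↔ ((B → S) ∧ S) = True
    V ↔ (¬S → B) = False
      ¬S → B = False
        ¬S = True
    (B → S) ∧ S = False
      B → S = True
  (¬S ∨ (V ∧ ¬K)) ↔ (B → (V ∧ K)) = True
    ¬S ∨ (V ∧ ¬K) = True
      ¬S = True
      V ∧ ¬K = False
        ¬K = False
    B → (V ∧ K) = True
      V ∧ K = True
Both conjuncts True, so the formula holds.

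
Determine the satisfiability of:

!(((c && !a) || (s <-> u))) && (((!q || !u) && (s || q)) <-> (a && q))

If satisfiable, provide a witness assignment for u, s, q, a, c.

u=T; s=F; q=F; a=T; c=T

  !(((c && !a) || (s <-> u))) = True
    (c && !a) || (s <-> u) = False
      c && !a = False
        !a = False
      s <-> u = False
  ((!q || !u) && (s || q)) <-> (a && q) = True
    (!q || !u) && (s || q) = False
      !q || !u = True
        !q = True
        !u = False
      s || q = False
    a && q = False
Both conjuncts True, so the formula holds.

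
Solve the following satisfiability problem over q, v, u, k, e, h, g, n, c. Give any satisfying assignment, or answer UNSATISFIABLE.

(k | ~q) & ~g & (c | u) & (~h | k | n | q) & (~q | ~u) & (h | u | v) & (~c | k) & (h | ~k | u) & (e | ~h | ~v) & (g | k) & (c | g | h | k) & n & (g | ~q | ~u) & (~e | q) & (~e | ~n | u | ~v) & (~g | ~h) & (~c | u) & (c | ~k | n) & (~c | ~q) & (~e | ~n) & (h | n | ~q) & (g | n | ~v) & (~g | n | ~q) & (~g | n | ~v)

q: False; v: True; u: True; k: True; e: False; h: False; g: False; n: True; c: False

Unit clause (~g) forces g = False.
In (g | k) only k is left, so k = True.
Unit clause (n) forces n = True.
In (~e | ~n) only ~e is left, so e = False.
Try q = True:
  (~q | ~u) forces u = False.
  (c | u) forces c = True.
  clause (~c | u) is falsified — backtrack.
So q = False.
Set v = True.
  then (e | ~h | ~v) forces h = False.
  then (h | ~k | u) forces u = True.
Set c = False.
All clauses satisfied.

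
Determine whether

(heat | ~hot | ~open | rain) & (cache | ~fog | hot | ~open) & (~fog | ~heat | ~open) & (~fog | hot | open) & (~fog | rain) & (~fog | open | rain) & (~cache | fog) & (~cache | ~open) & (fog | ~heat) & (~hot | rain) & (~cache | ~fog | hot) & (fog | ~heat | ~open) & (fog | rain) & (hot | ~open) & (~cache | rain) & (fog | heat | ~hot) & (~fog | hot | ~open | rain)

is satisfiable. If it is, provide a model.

Set open = False.
Set hot = False.
  then (~fog | hot | open) forces fog = False.
  then (~cache | fog) forces cache = False.
  then (fog | ~heat) forces heat = False.
  then (fog | rain) forces rain = True.
All clauses satisfied.

open=F, hot=F, cache=F, fog=F, heat=F, rain=T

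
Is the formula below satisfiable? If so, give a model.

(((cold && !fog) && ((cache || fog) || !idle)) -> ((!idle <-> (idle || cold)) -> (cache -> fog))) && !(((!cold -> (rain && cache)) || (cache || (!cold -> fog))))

rain=T, fog=F, cache=F, cold=F, idle=T

  ((cold && !fog) && ((cache || fog) || !idle)) -> ((!idle <-> (idle || cold)) -> (cache -> fog)) = True
    (cold && !fog) && ((cache || fog) || !idle) = False
      cold && !fog = False
        !fog = True
      (cache || fog) || !idle = False
        cache || fog = False
        !idle = False
    (!idle <-> (idle || cold)) -> (cache -> fog) = True
      !idle <-> (idle || cold) = False
        !idle = False
        idle || cold = True
      cache -> fog = True
  !(((!cold -> (rain && cache)) || (cache || (!cold -> fog)))) = True
    (!cold -> (rain && cache)) || (cache || (!cold -> fog)) = False
      !cold -> (rain && cache) = False
        !cold = True
        rain && cache = False
      cache || (!cold -> fog) = False
        !cold -> fog = False
          !cold = True
Both conjuncts True, so the formula holds.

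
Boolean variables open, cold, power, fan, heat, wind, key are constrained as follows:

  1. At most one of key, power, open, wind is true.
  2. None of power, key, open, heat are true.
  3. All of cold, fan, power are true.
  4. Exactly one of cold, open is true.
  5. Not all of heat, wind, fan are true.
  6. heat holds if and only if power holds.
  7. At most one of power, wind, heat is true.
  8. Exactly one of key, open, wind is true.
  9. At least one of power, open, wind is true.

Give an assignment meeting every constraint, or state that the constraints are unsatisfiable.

UNSATISFIABLE

Case power = True:
  Constraint (2) is violated (power=T) — contradiction.
Case power = False:
  Constraint (3) is violated (power=F) — contradiction.
Both cases fail — unsatisfiable.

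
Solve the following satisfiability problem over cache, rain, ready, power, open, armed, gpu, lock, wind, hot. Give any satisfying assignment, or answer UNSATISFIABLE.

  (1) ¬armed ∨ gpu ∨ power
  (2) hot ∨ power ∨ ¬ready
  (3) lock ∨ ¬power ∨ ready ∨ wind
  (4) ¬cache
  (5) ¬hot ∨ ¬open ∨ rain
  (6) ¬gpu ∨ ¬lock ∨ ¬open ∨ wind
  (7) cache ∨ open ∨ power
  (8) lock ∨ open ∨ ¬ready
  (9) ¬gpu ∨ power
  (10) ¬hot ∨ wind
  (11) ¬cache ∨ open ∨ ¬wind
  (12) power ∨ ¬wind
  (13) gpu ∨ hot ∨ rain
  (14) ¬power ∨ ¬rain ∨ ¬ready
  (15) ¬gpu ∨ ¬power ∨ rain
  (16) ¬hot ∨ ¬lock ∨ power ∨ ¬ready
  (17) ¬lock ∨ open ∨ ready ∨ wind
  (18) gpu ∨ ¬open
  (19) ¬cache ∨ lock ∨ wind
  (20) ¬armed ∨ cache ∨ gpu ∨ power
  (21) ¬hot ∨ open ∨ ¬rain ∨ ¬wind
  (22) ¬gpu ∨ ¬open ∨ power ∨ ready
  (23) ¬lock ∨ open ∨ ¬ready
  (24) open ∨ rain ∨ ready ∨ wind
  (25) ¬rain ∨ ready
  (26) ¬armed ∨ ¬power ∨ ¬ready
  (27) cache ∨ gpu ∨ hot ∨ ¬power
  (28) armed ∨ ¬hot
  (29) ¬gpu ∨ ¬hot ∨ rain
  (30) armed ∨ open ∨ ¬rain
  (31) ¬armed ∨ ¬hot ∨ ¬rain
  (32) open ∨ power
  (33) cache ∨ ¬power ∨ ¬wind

Case power = True:
  (¬cache) forces cache = False.
  (cache ∨ ¬power ∨ ¬wind) forces wind = False.
  (¬hot ∨ wind) forces hot = False.
  (cache ∨ gpu ∨ hot ∨ ¬power) forces gpu = True.
  (¬gpu ∨ ¬power ∨ rain) forces rain = True.
  (¬power ∨ ¬rain ∨ ¬ready) forces ready = False.
  Clause (¬rain ∨ ready) is falsified — contradiction.
Case power = False:
  (¬cache) forces cache = False.
  (cache ∨ open ∨ power) forces open = True.
  (¬gpu ∨ power) forces gpu = False.
  Clause (gpu ∨ ¬open) is falsified — contradiction.
Both cases fail, so the formula is unsatisfiable.

No satisfying assignment exists.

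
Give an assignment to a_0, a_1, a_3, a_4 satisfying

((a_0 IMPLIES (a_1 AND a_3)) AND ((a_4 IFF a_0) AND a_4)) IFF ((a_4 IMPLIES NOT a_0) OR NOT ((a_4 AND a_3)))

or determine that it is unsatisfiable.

a_0 = True, a_1 = False, a_3 = True, a_4 = True

  ((a_0 IMPLIES (a_1 AND a_3)) AND ((a_4 IFF a_0) AND a_4)) IFF ((a_4 IMPLIES NOT a_0) OR NOT ((a_4 AND a_3))) = True
    (a_0 IMPLIES (a_1 AND a_3)) AND ((a_4 IFF a_0) AND a_4) = False
      a_0 IMPLIES (a_1 AND a_3) = False
        a_1 AND a_3 = False
      (a_4 IFF a_0) AND a_4 = True
        a_4 IFF a_0 = True
    (a_4 IMPLIES NOT a_0) OR NOT ((a_4 AND a_3)) = False
      a_4 IMPLIES NOT a_0 = False
        NOT a_0 = False
      NOT ((a_4 AND a_3)) = False
        a_4 AND a_3 = True
The formula evaluates to True.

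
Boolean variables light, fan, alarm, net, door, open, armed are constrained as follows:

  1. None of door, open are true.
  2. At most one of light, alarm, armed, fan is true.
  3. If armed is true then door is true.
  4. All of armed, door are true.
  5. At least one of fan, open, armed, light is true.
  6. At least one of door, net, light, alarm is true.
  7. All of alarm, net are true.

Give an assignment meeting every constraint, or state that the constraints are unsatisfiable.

Unsatisfiable

Case door = True:
  Constraint (1) is violated (door=T) — contradiction.
Case door = False:
  Constraint (4) is violated (door=F) — contradiction.
Both cases fail — unsatisfiable.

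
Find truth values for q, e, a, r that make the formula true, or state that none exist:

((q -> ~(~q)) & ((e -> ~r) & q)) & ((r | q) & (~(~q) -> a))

q = True, e = False, a = True, r = True

  (q -> ~(~q)) & ((e -> ~r) & q) = True
    q -> ~(~q) = True
      ~(~q) = True
        ~q = False
    (e -> ~r) & q = True
      e -> ~r = True
        ~r = False
  (r | q) & (~(~q) -> a) = True
    r | q = True
    ~(~q) -> a = True
      ~(~q) = True
        ~q = False
Both conjuncts True, so the formula holds.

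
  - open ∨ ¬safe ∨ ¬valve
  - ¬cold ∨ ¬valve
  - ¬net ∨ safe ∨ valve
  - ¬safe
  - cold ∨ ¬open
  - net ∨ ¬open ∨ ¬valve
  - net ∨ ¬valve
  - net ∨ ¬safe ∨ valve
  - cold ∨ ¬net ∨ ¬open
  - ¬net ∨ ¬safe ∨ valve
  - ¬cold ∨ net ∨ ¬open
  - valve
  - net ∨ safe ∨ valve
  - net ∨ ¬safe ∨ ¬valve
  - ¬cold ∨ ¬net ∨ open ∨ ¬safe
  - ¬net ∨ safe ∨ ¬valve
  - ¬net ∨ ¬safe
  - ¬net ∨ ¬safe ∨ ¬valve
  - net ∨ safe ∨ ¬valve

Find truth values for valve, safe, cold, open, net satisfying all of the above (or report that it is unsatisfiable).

Unsatisfiable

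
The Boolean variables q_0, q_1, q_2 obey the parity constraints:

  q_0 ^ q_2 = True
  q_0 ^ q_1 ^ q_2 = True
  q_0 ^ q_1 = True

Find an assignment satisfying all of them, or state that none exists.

q_0: True; q_1: False; q_2: False

q_0 ^ q_2 = T ^ F = True ✓
q_0 ^ q_1 ^ q_2 = T ^ F ^ F = True ✓
q_0 ^ q_1 = T ^ F = True ✓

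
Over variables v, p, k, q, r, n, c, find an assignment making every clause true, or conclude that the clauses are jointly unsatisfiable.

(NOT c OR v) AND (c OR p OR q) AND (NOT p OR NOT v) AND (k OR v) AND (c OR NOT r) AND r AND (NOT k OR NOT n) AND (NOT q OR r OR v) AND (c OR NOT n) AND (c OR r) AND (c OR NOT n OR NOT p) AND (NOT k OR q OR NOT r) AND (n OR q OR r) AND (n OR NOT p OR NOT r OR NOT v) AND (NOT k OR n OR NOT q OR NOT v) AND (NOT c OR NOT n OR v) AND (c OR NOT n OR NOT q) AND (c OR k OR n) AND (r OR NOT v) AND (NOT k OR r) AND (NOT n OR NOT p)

v = True, p = False, k = False, q = True, r = True, n = False, c = True

Unit clause (r) forces r = True.
In (c OR NOT r) only c is left, so c = True.
In (NOT c OR v) only v is left, so v = True.
In (NOT p OR NOT v) only NOT p is left, so p = False.
Set k = False.
Set q = True.
Set n = False.
All clauses satisfied.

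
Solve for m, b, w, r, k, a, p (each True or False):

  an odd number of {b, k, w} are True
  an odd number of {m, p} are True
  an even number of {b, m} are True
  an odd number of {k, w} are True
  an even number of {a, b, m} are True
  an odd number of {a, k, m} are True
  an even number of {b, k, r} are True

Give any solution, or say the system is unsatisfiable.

m=F, b=F, w=F, r=T, k=T, a=F, p=T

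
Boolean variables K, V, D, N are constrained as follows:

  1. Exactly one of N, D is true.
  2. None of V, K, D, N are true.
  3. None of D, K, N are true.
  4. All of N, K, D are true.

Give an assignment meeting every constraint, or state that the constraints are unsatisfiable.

Unsatisfiable — no assignment works.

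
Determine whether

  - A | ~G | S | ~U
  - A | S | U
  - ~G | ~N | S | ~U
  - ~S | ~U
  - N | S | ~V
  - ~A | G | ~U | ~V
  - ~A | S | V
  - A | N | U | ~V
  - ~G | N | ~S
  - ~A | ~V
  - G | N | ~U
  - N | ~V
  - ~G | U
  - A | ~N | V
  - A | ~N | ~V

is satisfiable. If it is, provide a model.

A = True, S = True, N = False, G = False, U = False, V = False

Set A = True.
  then (~A | ~V) forces V = False.
  then (~A | S | V) forces S = True.
  then (~S | ~U) forces U = False.
  then (~G | U) forces G = False.
Set N = False.
All clauses satisfied.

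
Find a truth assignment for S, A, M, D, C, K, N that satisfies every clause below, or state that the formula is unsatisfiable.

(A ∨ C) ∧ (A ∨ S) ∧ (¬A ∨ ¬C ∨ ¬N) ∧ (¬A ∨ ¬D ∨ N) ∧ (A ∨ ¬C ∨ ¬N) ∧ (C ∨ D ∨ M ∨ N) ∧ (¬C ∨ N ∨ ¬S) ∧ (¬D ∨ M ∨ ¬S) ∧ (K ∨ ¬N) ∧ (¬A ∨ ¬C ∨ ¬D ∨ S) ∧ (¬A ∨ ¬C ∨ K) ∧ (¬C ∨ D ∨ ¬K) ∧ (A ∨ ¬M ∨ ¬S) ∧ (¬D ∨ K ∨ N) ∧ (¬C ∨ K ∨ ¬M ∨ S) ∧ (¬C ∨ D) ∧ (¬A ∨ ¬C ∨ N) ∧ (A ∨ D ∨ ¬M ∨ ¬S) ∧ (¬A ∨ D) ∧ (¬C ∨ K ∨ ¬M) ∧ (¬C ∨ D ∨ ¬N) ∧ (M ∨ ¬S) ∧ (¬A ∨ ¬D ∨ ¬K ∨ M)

S = False, A = True, M = True, D = True, C = False, K = True, N = True

Set S = False.
  then (A ∨ S) forces A = True.
  then (¬A ∨ D) forces D = True.
  then (¬A ∨ ¬D ∨ N) forces N = True.
  then (K ∨ ¬N) forces K = True.
  then (¬A ∨ ¬C ∨ ¬D ∨ S) forces C = False.
  then (¬A ∨ ¬D ∨ ¬K ∨ M) forces M = True.
All clauses satisfied.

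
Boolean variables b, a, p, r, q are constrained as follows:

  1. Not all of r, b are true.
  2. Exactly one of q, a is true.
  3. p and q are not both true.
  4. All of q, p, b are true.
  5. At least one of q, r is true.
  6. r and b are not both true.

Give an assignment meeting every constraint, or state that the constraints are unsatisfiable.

UNSATISFIABLE

Case p = True:
  (3) with p=T forces q = False.
  Constraint (4) is violated (q=F) — contradiction.
Case p = False:
  Constraint (4) is violated (p=F) — contradiction.
Both cases fail — unsatisfiable.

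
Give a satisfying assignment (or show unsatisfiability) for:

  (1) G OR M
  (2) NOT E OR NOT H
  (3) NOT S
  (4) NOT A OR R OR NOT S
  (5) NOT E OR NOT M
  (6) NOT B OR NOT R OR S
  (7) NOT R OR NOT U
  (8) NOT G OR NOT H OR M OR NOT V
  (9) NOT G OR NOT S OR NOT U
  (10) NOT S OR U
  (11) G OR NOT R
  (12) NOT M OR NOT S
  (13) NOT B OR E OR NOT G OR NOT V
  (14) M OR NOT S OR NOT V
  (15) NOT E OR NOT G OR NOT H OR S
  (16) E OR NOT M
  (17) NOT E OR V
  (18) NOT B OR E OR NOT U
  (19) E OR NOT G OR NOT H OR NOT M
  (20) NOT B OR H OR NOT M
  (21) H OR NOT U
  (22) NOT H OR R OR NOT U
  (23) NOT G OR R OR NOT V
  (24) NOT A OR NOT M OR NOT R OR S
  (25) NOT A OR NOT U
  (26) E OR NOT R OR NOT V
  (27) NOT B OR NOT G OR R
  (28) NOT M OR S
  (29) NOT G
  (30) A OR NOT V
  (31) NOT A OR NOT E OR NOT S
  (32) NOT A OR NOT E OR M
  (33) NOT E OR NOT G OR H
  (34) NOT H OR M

UNSATISFIABLE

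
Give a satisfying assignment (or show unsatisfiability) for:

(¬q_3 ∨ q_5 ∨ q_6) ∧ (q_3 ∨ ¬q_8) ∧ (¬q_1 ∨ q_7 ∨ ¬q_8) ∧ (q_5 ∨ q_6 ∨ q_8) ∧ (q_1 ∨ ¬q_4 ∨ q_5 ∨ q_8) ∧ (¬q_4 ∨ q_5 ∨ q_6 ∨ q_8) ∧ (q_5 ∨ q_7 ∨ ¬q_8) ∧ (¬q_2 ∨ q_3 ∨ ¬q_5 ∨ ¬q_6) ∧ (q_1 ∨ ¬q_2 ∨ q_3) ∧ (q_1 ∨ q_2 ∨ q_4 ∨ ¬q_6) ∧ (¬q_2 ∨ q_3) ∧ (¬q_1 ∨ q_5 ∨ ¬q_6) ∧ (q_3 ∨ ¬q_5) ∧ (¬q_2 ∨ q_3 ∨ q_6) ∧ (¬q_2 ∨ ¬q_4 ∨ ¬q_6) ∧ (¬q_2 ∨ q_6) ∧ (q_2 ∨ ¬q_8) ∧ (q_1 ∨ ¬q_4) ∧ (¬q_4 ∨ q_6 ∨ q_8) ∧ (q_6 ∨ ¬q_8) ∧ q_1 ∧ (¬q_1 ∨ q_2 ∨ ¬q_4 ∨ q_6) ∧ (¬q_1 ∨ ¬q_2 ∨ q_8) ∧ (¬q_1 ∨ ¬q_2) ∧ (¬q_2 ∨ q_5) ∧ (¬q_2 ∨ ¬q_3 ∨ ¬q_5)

Unit clause (q_1) forces q_1 = True.
In (¬q_1 ∨ ¬q_2) only ¬q_2 is left, so q_2 = False.
In (q_2 ∨ ¬q_8) only ¬q_8 is left, so q_8 = False.
Try q_3 = False:
  (q_3 ∨ ¬q_5) forces q_5 = False.
  (q_5 ∨ q_6 ∨ q_8) forces q_6 = True.
  clause (¬q_1 ∨ q_5 ∨ ¬q_6) is falsified — backtrack.
So q_3 = True.
Set q_4 = True.
  then (¬q_4 ∨ q_6 ∨ q_8) forces q_6 = True.
  then (¬q_1 ∨ q_5 ∨ ¬q_6) forces q_5 = True.
Set q_7 = False.
All clauses satisfied.

q_1 = True, q_2 = False, q_3 = True, q_4 = True, q_5 = True, q_6 = True, q_7 = False, q_8 = False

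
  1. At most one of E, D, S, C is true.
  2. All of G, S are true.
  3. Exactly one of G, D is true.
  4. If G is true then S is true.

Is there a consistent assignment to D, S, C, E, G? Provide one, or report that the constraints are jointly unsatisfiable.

D = False; S = True; C = False; E = False; G = True

  (1) {E, D, S, C}: 1 true — at most one ✓
  (2) {G, S}: all 2 true ✓
  (3) {G, D}: 1 true — exactly one ✓
  (4) G=T ⇒ S: T ✓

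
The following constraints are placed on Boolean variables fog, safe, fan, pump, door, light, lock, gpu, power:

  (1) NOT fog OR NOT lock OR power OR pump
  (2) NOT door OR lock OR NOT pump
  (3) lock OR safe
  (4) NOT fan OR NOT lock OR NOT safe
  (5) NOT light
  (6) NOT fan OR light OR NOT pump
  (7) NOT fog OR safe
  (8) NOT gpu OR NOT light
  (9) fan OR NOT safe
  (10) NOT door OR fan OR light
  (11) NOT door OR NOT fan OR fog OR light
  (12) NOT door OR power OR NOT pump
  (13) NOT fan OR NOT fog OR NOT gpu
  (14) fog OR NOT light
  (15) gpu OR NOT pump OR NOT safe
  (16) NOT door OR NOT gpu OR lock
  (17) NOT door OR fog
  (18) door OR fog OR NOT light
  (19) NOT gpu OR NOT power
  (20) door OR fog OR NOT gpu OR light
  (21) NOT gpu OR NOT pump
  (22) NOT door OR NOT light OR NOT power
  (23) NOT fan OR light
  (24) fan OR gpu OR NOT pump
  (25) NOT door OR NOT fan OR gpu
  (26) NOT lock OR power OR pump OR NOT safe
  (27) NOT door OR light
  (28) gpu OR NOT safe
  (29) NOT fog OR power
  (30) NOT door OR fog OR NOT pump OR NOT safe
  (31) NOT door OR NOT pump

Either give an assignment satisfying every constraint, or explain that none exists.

Unit clause (NOT light) forces light = False.
In (NOT fan OR light) only NOT fan is left, so fan = False.
In (NOT door OR light) only NOT door is left, so door = False.
In (fan OR NOT safe) only NOT safe is left, so safe = False.
In (lock OR safe) only lock is left, so lock = True.
In (NOT fog OR safe) only NOT fog is left, so fog = False.
In (door OR fog OR NOT gpu OR light) only NOT gpu is left, so gpu = False.
In (fan OR gpu OR NOT pump) only NOT pump is left, so pump = False.
Set power = False.
All clauses satisfied.

fog = False; safe = False; fan = False; pump = False; door = False; light = False; lock = True; gpu = False; power = False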